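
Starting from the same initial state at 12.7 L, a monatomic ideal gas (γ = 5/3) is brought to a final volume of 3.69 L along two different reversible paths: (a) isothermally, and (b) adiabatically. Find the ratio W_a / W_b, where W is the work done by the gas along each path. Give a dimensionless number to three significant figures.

W_a / W_b ≈ 0.644

Path (a) isothermal: W = P₁V₁ ln(V₂/V₁) → W_a/(P₁V₁) = -1.236.
Path (b) adiabatic: W = P₁V₁(1 − (V₁/V₂)^(γ−1))/(γ−1) → W_b/(P₁V₁) = -1.919.
W_a / W_b = -1.236 / -1.919 = 0.644.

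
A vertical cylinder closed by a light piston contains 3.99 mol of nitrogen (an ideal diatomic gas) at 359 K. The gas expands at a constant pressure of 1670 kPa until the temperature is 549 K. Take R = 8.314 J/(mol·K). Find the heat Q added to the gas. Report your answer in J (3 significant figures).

Isobaric: W = nRΔT = (3.99)(8.314)(190) = 6303 J.
ΔU = nCᵥΔT with Cᵥ = 5R/2: ΔU = (3.99)(20.79)(190) = 15757 J.
Q = ΔU + W = 15757 + 6303 = 22060 J.

Q ≈ 22100 J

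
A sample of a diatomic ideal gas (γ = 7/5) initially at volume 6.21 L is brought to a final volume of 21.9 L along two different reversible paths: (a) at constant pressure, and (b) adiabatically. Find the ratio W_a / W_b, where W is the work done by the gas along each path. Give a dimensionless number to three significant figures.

Path (a) isobaric: W = P₁(V₂ − V₁) → W_a/(P₁V₁) = 2.527.
Path (b) adiabatic: W = P₁V₁(1 − (V₁/V₂)^(γ−1))/(γ−1) → W_b/(P₁V₁) = 0.9899.
W_a / W_b = 2.527 / 0.9899 = 2.552.

W_a / W_b ≈ 2.55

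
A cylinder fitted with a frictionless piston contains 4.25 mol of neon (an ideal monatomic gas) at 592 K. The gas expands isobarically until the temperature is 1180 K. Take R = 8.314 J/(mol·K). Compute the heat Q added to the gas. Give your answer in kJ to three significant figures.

Q ≈ 51.9 kJ

Isobaric: W = nRΔT = (4.25)(8.314)(588) = 20777 J.
ΔU = nCᵥΔT with Cᵥ = 3R/2: ΔU = (4.25)(12.47)(588) = 31165 J.
Q = ΔU + W = 31165 + 20777 = 51942 J.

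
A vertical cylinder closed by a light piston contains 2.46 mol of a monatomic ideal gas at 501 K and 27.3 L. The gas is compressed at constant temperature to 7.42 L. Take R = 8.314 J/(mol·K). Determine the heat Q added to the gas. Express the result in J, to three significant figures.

Q ≈ -13300 J

Isothermal ⇒ ΔU = 0, so Q = W = nRT ln(V₂/V₁).
Q = (2.46)(8.314)(501) ln(7.42/27.3) = 10247 × -1.303 = -13348 J.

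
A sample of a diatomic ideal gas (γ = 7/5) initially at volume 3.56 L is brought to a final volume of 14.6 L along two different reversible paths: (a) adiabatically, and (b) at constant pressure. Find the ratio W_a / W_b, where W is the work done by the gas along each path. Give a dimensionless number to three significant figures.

Path (a) adiabatic: W = P₁V₁(1 − (V₁/V₂)^(γ−1))/(γ−1) → W_a/(P₁V₁) = 1.078.
Path (b) isobaric: W = P₁(V₂ − V₁) → W_b/(P₁V₁) = 3.101.
W_a / W_b = 1.078 / 3.101 = 0.3477.

W_a / W_b ≈ 0.348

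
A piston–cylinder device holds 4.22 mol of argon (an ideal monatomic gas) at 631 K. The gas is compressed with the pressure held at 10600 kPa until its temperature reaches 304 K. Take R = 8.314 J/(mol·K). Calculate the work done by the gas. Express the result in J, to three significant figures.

Isobaric: W = P ΔV = nR ΔT.
W = (4.22)(8.314)(304 − 631) = -11473 J.

W ≈ -11500 J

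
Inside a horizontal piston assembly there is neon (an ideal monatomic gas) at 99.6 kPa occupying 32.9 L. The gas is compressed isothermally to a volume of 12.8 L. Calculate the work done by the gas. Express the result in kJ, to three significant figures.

W ≈ -3.09 kJ

Isothermal: W = nRT ln(V₂/V₁) = P₁V₁ ln(V₂/V₁).
P₁V₁ = (99.6 kPa)(32.9 L) = 3277 J.
W = 3277 × ln(12.8/32.9) = 3277 × -0.944
W_by_gas = -3093 J.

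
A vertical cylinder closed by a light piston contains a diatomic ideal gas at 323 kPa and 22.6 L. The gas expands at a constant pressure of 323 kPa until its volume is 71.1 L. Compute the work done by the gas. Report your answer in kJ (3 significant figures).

W ≈ 15.7 kJ

Isobaric: W = P ΔV.
W = (323 kPa)(71.1 − 22.6 L) = (323)(48.5) = 15665 J.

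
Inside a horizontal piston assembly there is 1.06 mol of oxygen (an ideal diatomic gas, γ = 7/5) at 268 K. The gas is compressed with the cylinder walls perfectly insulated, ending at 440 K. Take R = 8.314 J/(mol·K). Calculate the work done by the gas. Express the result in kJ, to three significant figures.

W ≈ -3.79 kJ

Adiabatic ⇒ Q = 0, so W_by = −ΔU = nCᵥ(T₁ − T₂).
Cᵥ = 5R/2 = 20.79 J/(mol·K).
W = (1.06)(20.79)(268 − 440) = -3790 J.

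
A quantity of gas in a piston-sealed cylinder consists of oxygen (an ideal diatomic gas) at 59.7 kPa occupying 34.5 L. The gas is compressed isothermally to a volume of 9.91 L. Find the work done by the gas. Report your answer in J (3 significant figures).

Isothermal: W = nRT ln(V₂/V₁) = P₁V₁ ln(V₂/V₁).
P₁V₁ = (59.7 kPa)(34.5 L) = 2060 J.
W = 2060 × ln(9.91/34.5) = 2060 × -1.247
W_by_gas = -2569 J.

W ≈ -2570 J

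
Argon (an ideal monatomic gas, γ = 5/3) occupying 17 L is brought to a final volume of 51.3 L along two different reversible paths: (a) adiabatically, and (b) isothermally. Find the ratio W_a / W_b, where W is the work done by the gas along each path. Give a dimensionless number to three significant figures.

Path (a) adiabatic: W = P₁V₁(1 − (V₁/V₂)^(γ−1))/(γ−1) → W_a/(P₁V₁) = 0.7817.
Path (b) isothermal: W = P₁V₁ ln(V₂/V₁) → W_b/(P₁V₁) = 1.104.
W_a / W_b = 0.7817 / 1.104 = 0.7077.

W_a / W_b ≈ 0.708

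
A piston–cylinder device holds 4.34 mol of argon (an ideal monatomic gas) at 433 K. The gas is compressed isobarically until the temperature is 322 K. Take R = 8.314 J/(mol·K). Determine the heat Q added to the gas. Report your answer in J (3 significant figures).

Isobaric: W = nRΔT = (4.34)(8.314)(-111) = -4005 J.
ΔU = nCᵥΔT with Cᵥ = 3R/2: ΔU = (4.34)(12.47)(-111) = -6008 J.
Q = ΔU + W = -6008 − 4005 = -10013 J.

Q ≈ -10000 J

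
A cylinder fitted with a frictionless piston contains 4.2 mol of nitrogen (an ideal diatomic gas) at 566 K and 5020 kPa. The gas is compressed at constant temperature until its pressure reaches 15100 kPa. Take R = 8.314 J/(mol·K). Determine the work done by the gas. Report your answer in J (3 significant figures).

Isothermal process: W = nRT ln(V₂/V₁) = nRT ln(P₁/P₂).
W = (4.2)(8.314)(566) × ln(5020/15100)
  = 19764 × ln(0.3325) = 19764 × -1.101
W_by_gas = -21765 J.

W ≈ -21800 J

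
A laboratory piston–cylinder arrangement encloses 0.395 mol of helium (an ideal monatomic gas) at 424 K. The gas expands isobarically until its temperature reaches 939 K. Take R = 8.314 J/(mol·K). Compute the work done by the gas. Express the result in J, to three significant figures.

W ≈ 1690 J

Isobaric: W = P ΔV = nR ΔT.
W = (0.395)(8.314)(939 − 424) = 1691 J.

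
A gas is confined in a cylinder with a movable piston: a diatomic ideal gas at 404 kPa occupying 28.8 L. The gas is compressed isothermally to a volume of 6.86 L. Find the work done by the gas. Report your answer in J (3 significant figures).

Isothermal: W = nRT ln(V₂/V₁) = P₁V₁ ln(V₂/V₁).
P₁V₁ = (404 kPa)(28.8 L) = 11635 J.
W = 11635 × ln(6.86/28.8) = 11635 × -1.435
W_by_gas = -16693 J.

W ≈ -16700 J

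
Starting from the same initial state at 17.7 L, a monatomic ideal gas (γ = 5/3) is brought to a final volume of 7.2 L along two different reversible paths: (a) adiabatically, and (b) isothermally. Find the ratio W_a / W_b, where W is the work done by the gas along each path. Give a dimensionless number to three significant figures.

W_a / W_b ≈ 1.37

Path (a) adiabatic: W = P₁V₁(1 − (V₁/V₂)^(γ−1))/(γ−1) → W_a/(P₁V₁) = -1.232.
Path (b) isothermal: W = P₁V₁ ln(V₂/V₁) → W_b/(P₁V₁) = -0.8995.
W_a / W_b = -1.232 / -0.8995 = 1.37.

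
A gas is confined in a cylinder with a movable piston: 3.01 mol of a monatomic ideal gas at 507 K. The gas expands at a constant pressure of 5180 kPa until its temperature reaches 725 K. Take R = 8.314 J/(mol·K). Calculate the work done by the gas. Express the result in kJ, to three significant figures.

Isobaric: W = P ΔV = nR ΔT.
W = (3.01)(8.314)(725 − 507) = 5455 J.

W ≈ 5.46 kJ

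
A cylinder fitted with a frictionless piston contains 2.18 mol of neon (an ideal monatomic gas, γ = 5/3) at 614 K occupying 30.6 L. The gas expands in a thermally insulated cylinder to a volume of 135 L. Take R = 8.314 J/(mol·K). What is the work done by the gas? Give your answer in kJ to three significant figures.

Adiabatic: TV^(γ−1) = const with γ = 5/3.
T₂ = T₁ (V₁/V₂)^(γ−1) = 614 × (30.6/135)^0.667 = 614 × 0.3718 = 228.3 K.
W_by = nCᵥ(T₁ − T₂) = (2.18)(12.47)(614 − 228.3) = 10487 J.

W ≈ 10.5 kJ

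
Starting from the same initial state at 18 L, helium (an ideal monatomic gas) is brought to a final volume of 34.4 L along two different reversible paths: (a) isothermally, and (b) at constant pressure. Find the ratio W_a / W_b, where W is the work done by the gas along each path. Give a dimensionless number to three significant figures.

W_a / W_b ≈ 0.711

Path (a) isothermal: W = P₁V₁ ln(V₂/V₁) → W_a/(P₁V₁) = 0.6477.
Path (b) isobaric: W = P₁(V₂ − V₁) → W_b/(P₁V₁) = 0.9111.
W_a / W_b = 0.6477 / 0.9111 = 0.7109.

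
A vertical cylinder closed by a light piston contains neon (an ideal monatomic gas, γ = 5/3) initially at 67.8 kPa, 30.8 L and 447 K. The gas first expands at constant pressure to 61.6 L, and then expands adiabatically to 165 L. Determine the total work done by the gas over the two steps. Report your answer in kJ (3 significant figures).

Step 1 (isobaric): W = PΔV = (67.8 kPa)(61.6 − 30.8 L) = 2088 J.
After step 1: P = 67.8 kPa, V = 61.6 L, T = 894 K.
Step 2 (adiabatic): W = (P₁V₁ − P₂V₂)/(γ−1) = (4176 − 2165)/0.667 = 3017 J.
W_total = 2088 + 3017 = 5105 J.

W_total ≈ 5.10 kJ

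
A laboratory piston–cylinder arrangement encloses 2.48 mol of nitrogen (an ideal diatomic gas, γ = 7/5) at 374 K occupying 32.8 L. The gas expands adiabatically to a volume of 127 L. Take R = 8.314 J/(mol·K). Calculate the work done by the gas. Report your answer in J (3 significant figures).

W ≈ 8060 J

Adiabatic: TV^(γ−1) = const with γ = 7/5.
T₂ = T₁ (V₁/V₂)^(γ−1) = 374 × (32.8/127)^0.4 = 374 × 0.5819 = 217.6 K.
W_by = nCᵥ(T₁ − T₂) = (2.48)(20.79)(374 − 217.6) = 8061 J.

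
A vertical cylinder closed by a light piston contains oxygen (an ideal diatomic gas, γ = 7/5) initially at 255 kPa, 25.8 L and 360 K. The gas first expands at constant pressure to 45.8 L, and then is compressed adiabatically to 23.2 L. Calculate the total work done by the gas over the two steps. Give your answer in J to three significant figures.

W_total ≈ -4030 J

Step 1 (isobaric): W = PΔV = (255 kPa)(45.8 − 25.8 L) = 5100 J.
After step 1: P = 255 kPa, V = 45.8 L, T = 639.1 K.
Step 2 (adiabatic): W = (P₁V₁ − P₂V₂)/(γ−1) = (11679 − 15331)/0.4 = -9129 J.
W_total = 5100 − 9129 = -4029 J.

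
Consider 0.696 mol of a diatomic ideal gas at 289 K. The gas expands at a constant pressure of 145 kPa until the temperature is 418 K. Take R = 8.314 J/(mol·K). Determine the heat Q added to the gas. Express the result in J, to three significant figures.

Isobaric: W = nRΔT = (0.696)(8.314)(129) = 746.5 J.
ΔU = nCᵥΔT with Cᵥ = 5R/2: ΔU = (0.696)(20.79)(129) = 1866 J.
Q = ΔU + W = 1866 + 746.5 = 2613 J.

Q ≈ 2610 J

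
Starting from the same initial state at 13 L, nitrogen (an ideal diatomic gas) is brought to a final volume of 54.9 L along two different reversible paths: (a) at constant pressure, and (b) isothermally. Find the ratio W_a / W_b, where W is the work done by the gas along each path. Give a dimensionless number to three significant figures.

Path (a) isobaric: W = P₁(V₂ − V₁) → W_a/(P₁V₁) = 3.223.
Path (b) isothermal: W = P₁V₁ ln(V₂/V₁) → W_b/(P₁V₁) = 1.441.
W_a / W_b = 3.223 / 1.441 = 2.237.

W_a / W_b ≈ 2.24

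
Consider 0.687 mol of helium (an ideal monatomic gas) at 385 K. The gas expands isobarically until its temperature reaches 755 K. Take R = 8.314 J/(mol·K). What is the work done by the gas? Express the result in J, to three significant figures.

Isobaric: W = P ΔV = nR ΔT.
W = (0.687)(8.314)(755 − 385) = 2113 J.

W ≈ 2110 J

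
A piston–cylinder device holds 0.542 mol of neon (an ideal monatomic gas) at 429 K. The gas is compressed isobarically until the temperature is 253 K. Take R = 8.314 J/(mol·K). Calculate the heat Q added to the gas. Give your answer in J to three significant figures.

Q ≈ -1980 J

Isobaric: W = nRΔT = (0.542)(8.314)(-176) = -793.1 J.
ΔU = nCᵥΔT with Cᵥ = 3R/2: ΔU = (0.542)(12.47)(-176) = -1190 J.
Q = ΔU + W = -1190 − 793.1 = -1983 J.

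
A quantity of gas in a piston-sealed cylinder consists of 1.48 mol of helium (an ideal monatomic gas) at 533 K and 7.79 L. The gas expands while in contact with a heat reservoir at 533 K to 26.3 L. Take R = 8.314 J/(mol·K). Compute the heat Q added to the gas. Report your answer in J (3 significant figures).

Q ≈ 7980 J

Isothermal ⇒ ΔU = 0, so Q = W = nRT ln(V₂/V₁).
Q = (1.48)(8.314)(533) ln(26.3/7.79) = 6558 × 1.217 = 7980 J.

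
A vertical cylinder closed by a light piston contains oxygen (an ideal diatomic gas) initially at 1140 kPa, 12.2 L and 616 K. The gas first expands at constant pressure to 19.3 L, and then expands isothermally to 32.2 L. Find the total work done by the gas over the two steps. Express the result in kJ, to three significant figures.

Step 1 (isobaric): W = PΔV = (1140 kPa)(19.3 − 12.2 L) = 8094 J.
After step 1: P = 1140 kPa, V = 19.3 L, T = 974.5 K.
Step 2 (isothermal): W = P₁V₁ ln(V₂/V₁) = (22002) ln(32.2/19.3) = 11262 J.
W_total = 8094 + 11262 = 19356 J.

W_total ≈ 19.4 kJ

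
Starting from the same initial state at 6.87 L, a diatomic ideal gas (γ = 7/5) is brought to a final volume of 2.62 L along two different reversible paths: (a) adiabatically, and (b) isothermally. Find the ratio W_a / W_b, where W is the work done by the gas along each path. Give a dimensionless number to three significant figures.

W_a / W_b ≈ 1.22

Path (a) adiabatic: W = P₁V₁(1 − (V₁/V₂)^(γ−1))/(γ−1) → W_a/(P₁V₁) = -1.176.
Path (b) isothermal: W = P₁V₁ ln(V₂/V₁) → W_b/(P₁V₁) = -0.964.
W_a / W_b = -1.176 / -0.964 = 1.22.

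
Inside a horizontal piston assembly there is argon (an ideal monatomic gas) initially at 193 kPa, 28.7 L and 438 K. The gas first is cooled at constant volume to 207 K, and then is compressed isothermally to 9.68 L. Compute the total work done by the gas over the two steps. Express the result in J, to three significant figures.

Step 1 (isochoric): W = 0 (constant volume).
After step 1: P = 91.21 kPa (V unchanged).
Step 2 (isothermal): W = P₁V₁ ln(V₂/V₁) = (2618) ln(9.68/28.7) = -2845 J.
W_total = 0 − 2845 = -2845 J.

W_total ≈ -2850 J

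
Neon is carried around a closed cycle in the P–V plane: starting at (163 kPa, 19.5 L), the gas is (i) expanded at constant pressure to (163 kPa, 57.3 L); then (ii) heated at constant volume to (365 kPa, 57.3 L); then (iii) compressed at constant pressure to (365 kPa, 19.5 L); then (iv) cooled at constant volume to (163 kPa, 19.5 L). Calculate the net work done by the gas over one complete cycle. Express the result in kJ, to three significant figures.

Constant-volume legs do no work.
W(i) = (163)(57.3 − 19.5) = 6161 J; W(iii) = (365)(19.5 − 57.3) = -13797 J.
W_net = 6161 − 13797 = -7636 J (the counter-clockwise enclosed area).

W_net ≈ -7.64 kJ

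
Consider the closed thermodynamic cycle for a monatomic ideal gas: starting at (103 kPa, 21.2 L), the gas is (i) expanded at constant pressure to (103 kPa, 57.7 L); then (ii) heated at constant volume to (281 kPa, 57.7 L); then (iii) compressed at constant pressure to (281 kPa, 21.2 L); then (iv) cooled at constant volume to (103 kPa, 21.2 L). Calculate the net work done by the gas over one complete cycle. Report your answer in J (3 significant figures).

Constant-volume legs do no work.
W(i) = (103)(57.7 − 21.2) = 3760 J; W(iii) = (281)(21.2 − 57.7) = -10256 J.
W_net = 3760 − 10256 = -6497 J (the counter-clockwise enclosed area).

W_net ≈ -6500 J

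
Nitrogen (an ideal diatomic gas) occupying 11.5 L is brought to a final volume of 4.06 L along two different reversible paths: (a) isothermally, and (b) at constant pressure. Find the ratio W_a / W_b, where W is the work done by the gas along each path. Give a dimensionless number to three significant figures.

W_a / W_b ≈ 1.61

Path (a) isothermal: W = P₁V₁ ln(V₂/V₁) → W_a/(P₁V₁) = -1.041.
Path (b) isobaric: W = P₁(V₂ − V₁) → W_b/(P₁V₁) = -0.647.
W_a / W_b = -1.041 / -0.647 = 1.609.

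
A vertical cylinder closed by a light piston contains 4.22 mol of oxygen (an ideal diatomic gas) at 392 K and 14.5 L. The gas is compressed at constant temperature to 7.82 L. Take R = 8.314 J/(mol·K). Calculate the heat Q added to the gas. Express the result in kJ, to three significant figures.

Q ≈ -8.49 kJ

Isothermal ⇒ ΔU = 0, so Q = W = nRT ln(V₂/V₁).
Q = (4.22)(8.314)(392) ln(7.82/14.5) = 13753 × -0.6175 = -8492 J.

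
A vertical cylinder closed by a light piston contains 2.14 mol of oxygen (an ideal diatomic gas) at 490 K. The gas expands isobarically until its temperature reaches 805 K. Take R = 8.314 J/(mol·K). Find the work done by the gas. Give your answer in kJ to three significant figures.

W ≈ 5.60 kJ

Isobaric: W = P ΔV = nR ΔT.
W = (2.14)(8.314)(805 − 490) = 5604 J.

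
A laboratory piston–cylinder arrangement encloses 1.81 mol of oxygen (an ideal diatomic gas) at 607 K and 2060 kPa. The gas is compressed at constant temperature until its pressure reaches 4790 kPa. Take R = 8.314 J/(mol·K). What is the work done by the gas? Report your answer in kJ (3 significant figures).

Isothermal process: W = nRT ln(V₂/V₁) = nRT ln(P₁/P₂).
W = (1.81)(8.314)(607) × ln(2060/4790)
  = 9134 × ln(0.4301) = 9134 × -0.8438
W_by_gas = -7708 J.

W ≈ -7.71 kJ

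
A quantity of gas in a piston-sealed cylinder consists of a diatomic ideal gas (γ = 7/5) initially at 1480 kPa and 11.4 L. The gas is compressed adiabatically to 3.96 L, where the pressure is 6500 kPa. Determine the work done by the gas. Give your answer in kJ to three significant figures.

W ≈ -22.2 kJ

Adiabatic: W = (P₁V₁ − P₂V₂)/(γ − 1) with γ = 7/5.
P₁V₁ = 16872 J, P₂V₂ = 25740 J.
W = (16872 − 25740) / 0.4 = -22170 J.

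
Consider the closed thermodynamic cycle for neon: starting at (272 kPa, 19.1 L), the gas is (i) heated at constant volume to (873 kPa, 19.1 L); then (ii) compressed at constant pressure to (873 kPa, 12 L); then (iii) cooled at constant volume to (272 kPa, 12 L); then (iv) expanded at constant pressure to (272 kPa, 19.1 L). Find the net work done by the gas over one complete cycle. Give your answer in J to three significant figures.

Constant-volume legs do no work.
W(ii) = (873)(12 − 19.1) = -6198 J; W(iv) = (272)(19.1 − 12) = 1931 J.
W_net = -6198 + 1931 = -4267 J (the counter-clockwise enclosed area).

W_net ≈ -4270 J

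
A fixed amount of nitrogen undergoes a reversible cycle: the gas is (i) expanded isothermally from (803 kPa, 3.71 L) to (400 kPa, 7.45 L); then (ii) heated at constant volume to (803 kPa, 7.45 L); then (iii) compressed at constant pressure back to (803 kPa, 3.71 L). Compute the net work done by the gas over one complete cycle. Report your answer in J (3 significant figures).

W_net ≈ -926 J

Leg (i): W = PᵢVᵢ ln(V_f/Vᵢ) = (2979) ln(7.45/3.71) = 2077 J.
Leg (ii): W = 0.
Leg (iii): W = PΔV = (803)(3.71 − 7.45) = -3003 J.
W_net = 2077 − 3003 = -926.2 J.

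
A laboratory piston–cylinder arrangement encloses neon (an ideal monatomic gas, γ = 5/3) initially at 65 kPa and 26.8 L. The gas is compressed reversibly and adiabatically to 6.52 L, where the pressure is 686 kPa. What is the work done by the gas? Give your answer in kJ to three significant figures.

W ≈ -4.10 kJ

Adiabatic: W = (P₁V₁ − P₂V₂)/(γ − 1) with γ = 5/3.
P₁V₁ = 1742 J, P₂V₂ = 4473 J.
W = (1742 − 4473) / 0.6667 = -4096 J.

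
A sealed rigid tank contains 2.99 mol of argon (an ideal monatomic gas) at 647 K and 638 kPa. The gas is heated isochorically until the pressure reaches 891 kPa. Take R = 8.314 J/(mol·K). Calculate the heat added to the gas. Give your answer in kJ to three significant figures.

Q ≈ 9.57 kJ

Constant volume ⇒ W = 0, so Q = ΔU = nCᵥΔT with Cᵥ = 3R/2 = 12.47 J/(mol·K).
At constant V, T₂/T₁ = P₂/P₁ ⇒ ΔT = T₁(P₂/P₁ − 1) = 647·(891/638 − 1) = 256.6 K.
ΔU = (2.99)(12.47)(256.6) = 9567 J.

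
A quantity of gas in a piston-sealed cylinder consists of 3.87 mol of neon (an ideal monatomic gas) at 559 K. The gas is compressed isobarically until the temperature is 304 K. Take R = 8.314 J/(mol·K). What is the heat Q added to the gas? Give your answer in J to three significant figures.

Q ≈ -20500 J

Isobaric: W = nRΔT = (3.87)(8.314)(-255) = -8205 J.
ΔU = nCᵥΔT with Cᵥ = 3R/2: ΔU = (3.87)(12.47)(-255) = -12307 J.
Q = ΔU + W = -12307 − 8205 = -20512 J.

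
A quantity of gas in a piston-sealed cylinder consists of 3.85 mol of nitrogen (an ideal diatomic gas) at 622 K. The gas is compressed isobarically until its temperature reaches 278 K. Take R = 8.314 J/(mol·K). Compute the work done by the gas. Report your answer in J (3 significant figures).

W ≈ -11000 J

Isobaric: W = P ΔV = nR ΔT.
W = (3.85)(8.314)(278 − 622) = -11011 J.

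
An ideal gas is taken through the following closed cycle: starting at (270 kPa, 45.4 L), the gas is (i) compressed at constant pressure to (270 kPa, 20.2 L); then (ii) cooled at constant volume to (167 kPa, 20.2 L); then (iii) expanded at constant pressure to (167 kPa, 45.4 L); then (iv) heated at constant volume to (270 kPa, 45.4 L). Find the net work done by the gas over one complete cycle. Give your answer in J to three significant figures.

Constant-volume legs do no work.
W(i) = (270)(20.2 − 45.4) = -6804 J; W(iii) = (167)(45.4 − 20.2) = 4208 J.
W_net = -6804 + 4208 = -2596 J (the counter-clockwise enclosed area).

W_net ≈ -2600 J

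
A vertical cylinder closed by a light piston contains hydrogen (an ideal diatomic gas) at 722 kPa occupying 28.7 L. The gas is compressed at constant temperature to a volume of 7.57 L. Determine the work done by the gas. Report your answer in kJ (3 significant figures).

Isothermal: W = nRT ln(V₂/V₁) = P₁V₁ ln(V₂/V₁).
P₁V₁ = (722 kPa)(28.7 L) = 20721 J.
W = 20721 × ln(7.57/28.7) = 20721 × -1.333
W_by_gas = -27615 J.

W ≈ -27.6 kJ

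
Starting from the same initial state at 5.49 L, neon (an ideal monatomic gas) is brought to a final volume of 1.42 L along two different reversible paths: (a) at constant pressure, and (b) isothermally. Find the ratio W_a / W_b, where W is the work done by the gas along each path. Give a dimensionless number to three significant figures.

Path (a) isobaric: W = P₁(V₂ − V₁) → W_a/(P₁V₁) = -0.7413.
Path (b) isothermal: W = P₁V₁ ln(V₂/V₁) → W_b/(P₁V₁) = -1.352.
W_a / W_b = -0.7413 / -1.352 = 0.5482.

W_a / W_b ≈ 0.548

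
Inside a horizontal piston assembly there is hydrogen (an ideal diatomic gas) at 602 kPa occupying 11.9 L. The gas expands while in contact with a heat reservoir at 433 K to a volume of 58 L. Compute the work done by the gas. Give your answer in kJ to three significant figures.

Isothermal: W = nRT ln(V₂/V₁) = P₁V₁ ln(V₂/V₁).
P₁V₁ = (602 kPa)(11.9 L) = 7164 J.
W = 7164 × ln(58/11.9) = 7164 × 1.584
W_by_gas = 11347 J.

W ≈ 11.3 kJ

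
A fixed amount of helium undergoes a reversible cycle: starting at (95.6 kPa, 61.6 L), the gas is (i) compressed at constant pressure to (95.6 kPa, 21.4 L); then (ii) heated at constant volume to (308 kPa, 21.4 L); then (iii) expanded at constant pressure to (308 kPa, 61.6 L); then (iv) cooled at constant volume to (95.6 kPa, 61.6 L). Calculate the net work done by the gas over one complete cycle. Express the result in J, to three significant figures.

W_net ≈ 8540 J

Constant-volume legs do no work.
W(i) = (95.6)(21.4 − 61.6) = -3843 J; W(iii) = (308)(61.6 − 21.4) = 12382 J.
W_net = -3843 + 12382 = 8538 J (the clockwise enclosed area).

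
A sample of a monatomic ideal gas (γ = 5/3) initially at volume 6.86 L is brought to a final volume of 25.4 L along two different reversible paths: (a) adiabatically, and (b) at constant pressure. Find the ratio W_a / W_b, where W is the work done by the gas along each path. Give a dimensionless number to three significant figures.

Path (a) adiabatic: W = P₁V₁(1 − (V₁/V₂)^(γ−1))/(γ−1) → W_a/(P₁V₁) = 0.8733.
Path (b) isobaric: W = P₁(V₂ − V₁) → W_b/(P₁V₁) = 2.703.
W_a / W_b = 0.8733 / 2.703 = 0.3231.

W_a / W_b ≈ 0.323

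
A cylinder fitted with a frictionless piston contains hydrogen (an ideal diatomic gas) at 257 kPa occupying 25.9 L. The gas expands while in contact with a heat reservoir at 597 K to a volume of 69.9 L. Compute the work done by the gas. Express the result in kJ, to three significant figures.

W ≈ 6.61 kJ

Isothermal: W = nRT ln(V₂/V₁) = P₁V₁ ln(V₂/V₁).
P₁V₁ = (257 kPa)(25.9 L) = 6656 J.
W = 6656 × ln(69.9/25.9) = 6656 × 0.9928
W_by_gas = 6609 J.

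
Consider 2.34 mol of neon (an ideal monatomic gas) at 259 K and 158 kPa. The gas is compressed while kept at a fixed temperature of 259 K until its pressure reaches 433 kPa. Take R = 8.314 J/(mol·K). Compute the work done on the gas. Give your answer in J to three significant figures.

W ≈ 5080 J

Isothermal process: W = nRT ln(V₂/V₁) = nRT ln(P₁/P₂).
W = (2.34)(8.314)(259) × ln(158/433)
  = 5039 × ln(0.3649) = 5039 × -1.008
W_by_gas = -5080 J; work on gas = −W_by = 5080 J.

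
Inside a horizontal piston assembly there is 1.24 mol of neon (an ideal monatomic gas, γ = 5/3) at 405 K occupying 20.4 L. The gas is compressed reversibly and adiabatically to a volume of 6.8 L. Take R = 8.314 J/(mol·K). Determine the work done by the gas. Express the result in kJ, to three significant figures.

Adiabatic: TV^(γ−1) = const with γ = 5/3.
T₂ = T₁ (V₁/V₂)^(γ−1) = 405 × (20.4/6.8)^0.667 = 405 × 2.08 = 842.4 K.
W_by = nCᵥ(T₁ − T₂) = (1.24)(12.47)(405 − 842.4) = -6764 J.

W ≈ -6.76 kJ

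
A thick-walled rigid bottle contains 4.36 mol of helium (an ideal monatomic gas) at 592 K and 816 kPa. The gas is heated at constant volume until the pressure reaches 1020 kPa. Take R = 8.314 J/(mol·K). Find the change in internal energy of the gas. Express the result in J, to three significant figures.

ΔU ≈ 8050 J

Constant volume ⇒ W = 0, so Q = ΔU = nCᵥΔT with Cᵥ = 3R/2 = 12.47 J/(mol·K).
At constant V, T₂/T₁ = P₂/P₁ ⇒ ΔT = T₁(P₂/P₁ − 1) = 592·(1020/816 − 1) = 148 K.
ΔU = (4.36)(12.47)(148) = 8047 J.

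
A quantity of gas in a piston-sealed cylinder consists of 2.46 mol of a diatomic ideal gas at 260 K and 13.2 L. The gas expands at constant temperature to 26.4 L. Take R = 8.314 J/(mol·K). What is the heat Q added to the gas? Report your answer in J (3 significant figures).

Q ≈ 3690 J

Isothermal ⇒ ΔU = 0, so Q = W = nRT ln(V₂/V₁).
Q = (2.46)(8.314)(260) ln(26.4/13.2) = 5318 × 0.6931 = 3686 J.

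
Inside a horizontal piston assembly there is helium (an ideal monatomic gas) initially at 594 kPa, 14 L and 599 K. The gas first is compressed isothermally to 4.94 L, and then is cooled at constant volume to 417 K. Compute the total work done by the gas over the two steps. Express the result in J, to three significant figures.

Step 1 (isothermal): W = P₁V₁ ln(V₂/V₁) = (8316) ln(4.94/14) = -8663 J.
Step 2 (isochoric): W = 0 (constant volume).
W_total = -8663 + 0 = -8663 J.

W_total ≈ -8660 J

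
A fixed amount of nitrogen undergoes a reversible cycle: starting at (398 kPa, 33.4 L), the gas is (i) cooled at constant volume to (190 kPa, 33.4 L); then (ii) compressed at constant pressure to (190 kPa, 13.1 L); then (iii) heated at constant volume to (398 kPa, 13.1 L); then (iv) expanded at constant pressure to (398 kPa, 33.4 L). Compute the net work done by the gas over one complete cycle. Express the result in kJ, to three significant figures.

W_net ≈ 4.22 kJ

Constant-volume legs do no work.
W(ii) = (190)(13.1 − 33.4) = -3857 J; W(iv) = (398)(33.4 − 13.1) = 8079 J.
W_net = -3857 + 8079 = 4222 J (the clockwise enclosed area).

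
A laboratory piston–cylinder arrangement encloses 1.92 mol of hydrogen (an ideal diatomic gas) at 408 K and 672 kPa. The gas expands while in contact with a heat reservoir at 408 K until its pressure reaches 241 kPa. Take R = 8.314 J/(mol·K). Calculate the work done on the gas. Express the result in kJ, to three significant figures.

Isothermal process: W = nRT ln(V₂/V₁) = nRT ln(P₁/P₂).
W = (1.92)(8.314)(408) × ln(672/241)
  = 6513 × ln(2.788) = 6513 × 1.025
W_by_gas = 6679 J; work on gas = −W_by = -6679 J.

W ≈ -6.68 kJ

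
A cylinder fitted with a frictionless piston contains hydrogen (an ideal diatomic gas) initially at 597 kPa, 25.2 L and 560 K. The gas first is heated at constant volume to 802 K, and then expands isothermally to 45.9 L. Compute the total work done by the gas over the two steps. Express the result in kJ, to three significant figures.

W_total ≈ 12.9 kJ

Step 1 (isochoric): W = 0 (constant volume).
After step 1: P = 855 kPa (V unchanged).
Step 2 (isothermal): W = P₁V₁ ln(V₂/V₁) = (21546) ln(45.9/25.2) = 12919 J.
W_total = 0 + 12919 = 12919 J.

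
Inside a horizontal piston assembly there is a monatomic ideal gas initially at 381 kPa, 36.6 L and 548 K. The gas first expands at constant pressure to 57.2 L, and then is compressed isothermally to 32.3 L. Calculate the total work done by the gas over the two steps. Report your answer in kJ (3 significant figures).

W_total ≈ -4.61 kJ

Step 1 (isobaric): W = PΔV = (381 kPa)(57.2 − 36.6 L) = 7849 J.
After step 1: P = 381 kPa, V = 57.2 L, T = 856.4 K.
Step 2 (isothermal): W = P₁V₁ ln(V₂/V₁) = (21793) ln(32.3/57.2) = -12455 J.
W_total = 7849 − 12455 = -4606 J.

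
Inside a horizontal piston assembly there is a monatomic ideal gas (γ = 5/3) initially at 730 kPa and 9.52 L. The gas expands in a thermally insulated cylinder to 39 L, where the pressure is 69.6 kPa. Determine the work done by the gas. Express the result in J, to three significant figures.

W ≈ 6350 J

Adiabatic: W = (P₁V₁ − P₂V₂)/(γ − 1) with γ = 5/3.
P₁V₁ = 6950 J, P₂V₂ = 2714 J.
W = (6950 − 2714) / 0.6667 = 6353 J.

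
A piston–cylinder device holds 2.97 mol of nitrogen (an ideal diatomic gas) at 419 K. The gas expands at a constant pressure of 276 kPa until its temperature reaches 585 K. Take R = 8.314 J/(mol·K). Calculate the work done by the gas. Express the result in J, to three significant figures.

Isobaric: W = P ΔV = nR ΔT.
W = (2.97)(8.314)(585 − 419) = 4099 J.

W ≈ 4100 J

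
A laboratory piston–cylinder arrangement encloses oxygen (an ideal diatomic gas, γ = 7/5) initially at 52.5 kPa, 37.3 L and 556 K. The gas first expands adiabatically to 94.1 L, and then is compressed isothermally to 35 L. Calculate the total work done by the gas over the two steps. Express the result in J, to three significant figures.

Step 1 (adiabatic): W = (P₁V₁ − P₂V₂)/(γ−1) = (1958 − 1352)/0.4 = 1515 J.
After step 1: P = 14.37 kPa, V = 94.1 L, T = 384 K.
Step 2 (isothermal): W = P₁V₁ ln(V₂/V₁) = (1352) ln(35/94.1) = -1338 J.
W_total = 1515 − 1338 = 177 J.

W_total ≈ 177 J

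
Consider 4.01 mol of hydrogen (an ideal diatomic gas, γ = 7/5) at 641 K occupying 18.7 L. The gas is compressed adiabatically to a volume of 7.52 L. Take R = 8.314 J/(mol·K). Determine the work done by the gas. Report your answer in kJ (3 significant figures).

W ≈ -23.5 kJ

Adiabatic: TV^(γ−1) = const with γ = 7/5.
T₂ = T₁ (V₁/V₂)^(γ−1) = 641 × (18.7/7.52)^0.4 = 641 × 1.44 = 922.8 K.
W_by = nCᵥ(T₁ − T₂) = (4.01)(20.79)(641 − 922.8) = -23487 J.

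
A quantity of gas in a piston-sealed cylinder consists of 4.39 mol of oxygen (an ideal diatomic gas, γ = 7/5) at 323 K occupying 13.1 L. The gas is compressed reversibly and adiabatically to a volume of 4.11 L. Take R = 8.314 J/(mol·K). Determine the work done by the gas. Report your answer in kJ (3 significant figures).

W ≈ -17.4 kJ

Adiabatic: TV^(γ−1) = const with γ = 7/5.
T₂ = T₁ (V₁/V₂)^(γ−1) = 323 × (13.1/4.11)^0.4 = 323 × 1.59 = 513.5 K.
W_by = nCᵥ(T₁ − T₂) = (4.39)(20.79)(323 − 513.5) = -17386 J.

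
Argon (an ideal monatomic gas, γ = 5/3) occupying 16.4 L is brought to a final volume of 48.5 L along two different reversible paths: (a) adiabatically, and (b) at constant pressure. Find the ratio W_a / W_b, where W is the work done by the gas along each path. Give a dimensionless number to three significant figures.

Path (a) adiabatic: W = P₁V₁(1 − (V₁/V₂)^(γ−1))/(γ−1) → W_a/(P₁V₁) = 0.772.
Path (b) isobaric: W = P₁(V₂ − V₁) → W_b/(P₁V₁) = 1.957.
W_a / W_b = 0.772 / 1.957 = 0.3944.

W_a / W_b ≈ 0.394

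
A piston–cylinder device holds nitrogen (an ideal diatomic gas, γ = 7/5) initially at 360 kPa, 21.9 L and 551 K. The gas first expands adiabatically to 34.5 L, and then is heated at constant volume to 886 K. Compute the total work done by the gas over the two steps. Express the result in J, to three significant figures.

Step 1 (adiabatic): W = (P₁V₁ − P₂V₂)/(γ−1) = (7884 − 6573)/0.4 = 3276 J.
Step 2 (isochoric): W = 0 (constant volume).
W_total = 3276 + 0 = 3276 J.

W_total ≈ 3280 J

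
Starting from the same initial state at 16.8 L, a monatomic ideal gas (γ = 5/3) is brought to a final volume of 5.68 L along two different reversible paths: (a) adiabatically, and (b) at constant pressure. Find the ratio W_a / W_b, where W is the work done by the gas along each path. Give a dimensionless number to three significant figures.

W_a / W_b ≈ 2.40

Path (a) adiabatic: W = P₁V₁(1 − (V₁/V₂)^(γ−1))/(γ−1) → W_a/(P₁V₁) = -1.591.
Path (b) isobaric: W = P₁(V₂ − V₁) → W_b/(P₁V₁) = -0.6619.
W_a / W_b = -1.591 / -0.6619 = 2.403.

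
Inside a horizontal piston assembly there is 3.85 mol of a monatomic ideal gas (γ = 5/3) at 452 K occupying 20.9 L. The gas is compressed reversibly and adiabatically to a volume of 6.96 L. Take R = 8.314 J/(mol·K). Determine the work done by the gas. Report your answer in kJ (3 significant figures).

Adiabatic: TV^(γ−1) = const with γ = 5/3.
T₂ = T₁ (V₁/V₂)^(γ−1) = 452 × (20.9/6.96)^0.667 = 452 × 2.081 = 940.8 K.
W_by = nCᵥ(T₁ − T₂) = (3.85)(12.47)(452 − 940.8) = -23469 J.

W ≈ -23.5 kJ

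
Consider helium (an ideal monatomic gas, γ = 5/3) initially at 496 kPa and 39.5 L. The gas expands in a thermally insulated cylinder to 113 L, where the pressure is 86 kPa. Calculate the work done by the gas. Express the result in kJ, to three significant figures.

Adiabatic: W = (P₁V₁ − P₂V₂)/(γ − 1) with γ = 5/3.
P₁V₁ = 19592 J, P₂V₂ = 9718 J.
W = (19592 − 9718) / 0.6667 = 14811 J.

W ≈ 14.8 kJ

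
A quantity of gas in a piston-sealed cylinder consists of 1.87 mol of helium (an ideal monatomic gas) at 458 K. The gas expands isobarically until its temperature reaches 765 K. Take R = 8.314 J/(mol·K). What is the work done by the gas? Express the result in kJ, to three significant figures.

W ≈ 4.77 kJ

Isobaric: W = P ΔV = nR ΔT.
W = (1.87)(8.314)(765 − 458) = 4773 J.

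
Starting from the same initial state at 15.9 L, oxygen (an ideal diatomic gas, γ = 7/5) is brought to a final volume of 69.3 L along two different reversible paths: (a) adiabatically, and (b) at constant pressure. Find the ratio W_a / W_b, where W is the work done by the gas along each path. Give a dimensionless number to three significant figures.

Path (a) adiabatic: W = P₁V₁(1 − (V₁/V₂)^(γ−1))/(γ−1) → W_a/(P₁V₁) = 1.113.
Path (b) isobaric: W = P₁(V₂ − V₁) → W_b/(P₁V₁) = 3.358.
W_a / W_b = 1.113 / 3.358 = 0.3313.

W_a / W_b ≈ 0.331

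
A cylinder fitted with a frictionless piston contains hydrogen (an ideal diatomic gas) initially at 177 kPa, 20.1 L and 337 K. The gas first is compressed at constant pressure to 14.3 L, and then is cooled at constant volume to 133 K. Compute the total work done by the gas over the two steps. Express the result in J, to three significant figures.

Step 1 (isobaric): W = PΔV = (177 kPa)(14.3 − 20.1 L) = -1027 J.
Step 2 (isochoric): W = 0 (constant volume).
W_total = -1027 + 0 = -1027 J.

W_total ≈ -1030 J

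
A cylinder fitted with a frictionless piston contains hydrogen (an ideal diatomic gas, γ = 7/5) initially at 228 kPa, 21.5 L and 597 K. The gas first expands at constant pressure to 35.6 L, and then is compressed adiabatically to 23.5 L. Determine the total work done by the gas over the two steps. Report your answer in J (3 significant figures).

Step 1 (isobaric): W = PΔV = (228 kPa)(35.6 − 21.5 L) = 3215 J.
After step 1: P = 228 kPa, V = 35.6 L, T = 988.5 K.
Step 2 (adiabatic): W = (P₁V₁ − P₂V₂)/(γ−1) = (8117 − 9584)/0.4 = -3667 J.
W_total = 3215 − 3667 = -452.7 J.

W_total ≈ -453 J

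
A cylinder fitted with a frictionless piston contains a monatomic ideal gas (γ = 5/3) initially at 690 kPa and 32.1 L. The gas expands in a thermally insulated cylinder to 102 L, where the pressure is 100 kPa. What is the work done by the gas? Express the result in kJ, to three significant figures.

W ≈ 17.9 kJ

Adiabatic: W = (P₁V₁ − P₂V₂)/(γ − 1) with γ = 5/3.
P₁V₁ = 22149 J, P₂V₂ = 10200 J.
W = (22149 − 10200) / 0.6667 = 17923 J.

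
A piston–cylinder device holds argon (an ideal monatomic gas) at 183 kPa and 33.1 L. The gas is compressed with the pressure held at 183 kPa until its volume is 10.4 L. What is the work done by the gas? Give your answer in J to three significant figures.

Isobaric: W = P ΔV.
W = (183 kPa)(10.4 − 33.1 L) = (183)(-22.7) = -4154 J.

W ≈ -4150 J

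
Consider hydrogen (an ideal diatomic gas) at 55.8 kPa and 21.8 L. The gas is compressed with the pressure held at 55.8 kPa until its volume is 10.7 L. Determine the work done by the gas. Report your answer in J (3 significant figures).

W ≈ -619 J

Isobaric: W = P ΔV.
W = (55.8 kPa)(10.7 − 21.8 L) = (55.8)(-11.1) = -619.4 J.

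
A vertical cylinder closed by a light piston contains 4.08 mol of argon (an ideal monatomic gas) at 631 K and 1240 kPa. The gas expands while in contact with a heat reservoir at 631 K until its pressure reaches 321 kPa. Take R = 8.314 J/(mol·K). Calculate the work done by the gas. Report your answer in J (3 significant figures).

Isothermal process: W = nRT ln(V₂/V₁) = nRT ln(P₁/P₂).
W = (4.08)(8.314)(631) × ln(1240/321)
  = 21404 × ln(3.863) = 21404 × 1.351
W_by_gas = 28926 J.

W ≈ 28900 J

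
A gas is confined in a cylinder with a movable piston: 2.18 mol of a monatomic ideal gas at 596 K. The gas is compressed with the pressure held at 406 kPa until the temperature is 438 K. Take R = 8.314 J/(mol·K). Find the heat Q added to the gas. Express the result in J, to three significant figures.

Q ≈ -7160 J

Isobaric: W = nRΔT = (2.18)(8.314)(-158) = -2864 J.
ΔU = nCᵥΔT with Cᵥ = 3R/2: ΔU = (2.18)(12.47)(-158) = -4296 J.
Q = ΔU + W = -4296 − 2864 = -7159 J.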